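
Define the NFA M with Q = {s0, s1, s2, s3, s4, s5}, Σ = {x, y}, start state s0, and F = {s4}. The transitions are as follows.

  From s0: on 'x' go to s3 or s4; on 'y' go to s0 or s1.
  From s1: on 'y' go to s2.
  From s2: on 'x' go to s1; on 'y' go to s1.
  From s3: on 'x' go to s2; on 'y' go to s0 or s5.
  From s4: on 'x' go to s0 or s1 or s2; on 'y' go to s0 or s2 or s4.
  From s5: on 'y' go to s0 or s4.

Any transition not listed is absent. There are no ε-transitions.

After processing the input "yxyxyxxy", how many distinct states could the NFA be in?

Start in {s0}.
Read 'y': s0→{s0, s1}; now {s0, s1}.
Read 'x': s0→{s3, s4}, s1→∅; now {s3, s4}.
Read 'y': s3→{s0, s5}, s4→{s0, s2, s4}; now {s0, s2, s4, s5}.
Read 'x': s0→{s3, s4}, s2→{s1}, s4→{s0, s1, s2}, s5→∅; now {s0, s1, s2, s3, s4}.
Read 'y': s0→{s0, s1}, s1→{s2}, s2→{s1}, s3→{s0, s5}, s4→{s0, s2, s4}; now {s0, s1, s2, s4, s5}.
Read 'x': s0→{s3, s4}, s1→∅, s2→{s1}, s4→{s0, s1, s2}, s5→∅; now {s0, s1, s2, s3, s4}.
Read 'x': s0→{s3, s4}, s1→∅, s2→{s1}, s3→{s2}, s4→{s0, s1, s2}; now {s0, s1, s2, s3, s4}.
Read 'y': s0→{s0, s1}, s1→{s2}, s2→{s1}, s3→{s0, s5}, s4→{s0, s2, s4}; now {s0, s1, s2, s4, s5}.
That set has 5 states.

5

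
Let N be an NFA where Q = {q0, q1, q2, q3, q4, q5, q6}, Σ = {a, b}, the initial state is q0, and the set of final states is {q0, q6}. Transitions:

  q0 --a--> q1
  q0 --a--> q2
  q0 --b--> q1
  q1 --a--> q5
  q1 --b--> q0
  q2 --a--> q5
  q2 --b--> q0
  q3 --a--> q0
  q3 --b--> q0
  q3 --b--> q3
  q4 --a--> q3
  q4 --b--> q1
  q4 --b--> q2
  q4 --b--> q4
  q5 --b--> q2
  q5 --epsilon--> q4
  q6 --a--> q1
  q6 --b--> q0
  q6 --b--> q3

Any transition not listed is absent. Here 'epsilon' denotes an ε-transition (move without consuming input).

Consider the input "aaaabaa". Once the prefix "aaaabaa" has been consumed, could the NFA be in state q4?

Start in {q0}.
Read 'a': {q0} → {q1, q2}.
Read 'a': {q1, q2} → {q4, q5}.
Read 'a': {q4, q5} → {q3}.
Read 'a': {q3} → {q0}.
Read 'b': {q0} → {q1}.
Read 'a': {q1} → {q4, q5}.
Read 'a': {q4, q5} → {q3}.
State q4 is not in {q3}.

No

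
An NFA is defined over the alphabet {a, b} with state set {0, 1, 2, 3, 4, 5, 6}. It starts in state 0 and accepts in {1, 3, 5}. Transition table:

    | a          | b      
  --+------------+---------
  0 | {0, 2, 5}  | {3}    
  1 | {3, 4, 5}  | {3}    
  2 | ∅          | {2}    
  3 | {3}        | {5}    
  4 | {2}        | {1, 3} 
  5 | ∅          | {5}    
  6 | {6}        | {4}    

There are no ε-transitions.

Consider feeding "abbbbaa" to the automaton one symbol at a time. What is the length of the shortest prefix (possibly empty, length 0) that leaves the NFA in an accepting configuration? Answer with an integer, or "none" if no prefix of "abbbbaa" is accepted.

1

Start in {0}.
Read 'a': {0} → {0, 2, 5}.
None of the earlier sets intersect F, but {0, 2, 5} does.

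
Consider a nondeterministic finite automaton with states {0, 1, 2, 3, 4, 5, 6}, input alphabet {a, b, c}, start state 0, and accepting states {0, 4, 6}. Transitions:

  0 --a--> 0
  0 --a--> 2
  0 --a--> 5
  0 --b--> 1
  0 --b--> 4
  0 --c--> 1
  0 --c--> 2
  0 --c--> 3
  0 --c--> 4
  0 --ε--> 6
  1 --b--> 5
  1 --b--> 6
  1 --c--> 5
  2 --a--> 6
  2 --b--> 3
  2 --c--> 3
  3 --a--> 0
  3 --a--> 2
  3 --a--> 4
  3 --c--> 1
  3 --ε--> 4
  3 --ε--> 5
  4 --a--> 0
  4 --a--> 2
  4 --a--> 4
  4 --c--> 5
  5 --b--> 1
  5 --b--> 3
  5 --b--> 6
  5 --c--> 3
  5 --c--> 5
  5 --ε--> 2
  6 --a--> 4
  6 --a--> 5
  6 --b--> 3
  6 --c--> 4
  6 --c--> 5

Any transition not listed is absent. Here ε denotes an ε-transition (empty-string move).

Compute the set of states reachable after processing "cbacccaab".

Start: ε-closure({0}) = {0, 6}.
Read 'c': {0, 6} → {1, 2, 3, 4, 5}.
Read 'b': {1, 2, 3, 4, 5} → {1, 2, 3, 4, 5, 6}.
Read 'a': {1, 2, 3, 4, 5, 6} → {0, 2, 4, 5, 6}.
Read 'c': {0, 2, 4, 5, 6} → {1, 2, 3, 4, 5}.
Read 'c': {1, 2, 3, 4, 5} → {1, 2, 3, 4, 5}.
Read 'c': {1, 2, 3, 4, 5} → {1, 2, 3, 4, 5}.
Read 'a': {1, 2, 3, 4, 5} → {0, 2, 4, 6}.
Read 'a': {0, 2, 4, 6} → {0, 2, 4, 5, 6}.
Read 'b': {0, 2, 4, 5, 6} → {1, 2, 3, 4, 5, 6}.

{1, 2, 3, 4, 5, 6}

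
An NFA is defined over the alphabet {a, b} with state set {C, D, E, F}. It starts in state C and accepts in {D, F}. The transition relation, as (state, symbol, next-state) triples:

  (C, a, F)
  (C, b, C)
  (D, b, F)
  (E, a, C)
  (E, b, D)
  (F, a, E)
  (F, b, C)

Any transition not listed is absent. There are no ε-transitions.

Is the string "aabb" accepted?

Yes

Start in {C}.
Read 'a': C→{F}; now {F}.
Read 'a': F→{E}; now {E}.
Read 'b': E→{D}; now {D}.
Read 'b': D→{F}; now {F}.
The final set {F} contains the accepting state F.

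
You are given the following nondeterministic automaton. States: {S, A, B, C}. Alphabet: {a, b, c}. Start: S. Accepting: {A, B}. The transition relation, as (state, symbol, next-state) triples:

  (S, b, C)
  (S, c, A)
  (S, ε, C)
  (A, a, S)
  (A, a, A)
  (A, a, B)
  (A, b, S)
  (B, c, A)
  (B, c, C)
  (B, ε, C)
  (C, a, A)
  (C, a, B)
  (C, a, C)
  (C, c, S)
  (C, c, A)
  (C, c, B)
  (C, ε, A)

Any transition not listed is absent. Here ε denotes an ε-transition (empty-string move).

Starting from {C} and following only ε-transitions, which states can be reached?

{A, C}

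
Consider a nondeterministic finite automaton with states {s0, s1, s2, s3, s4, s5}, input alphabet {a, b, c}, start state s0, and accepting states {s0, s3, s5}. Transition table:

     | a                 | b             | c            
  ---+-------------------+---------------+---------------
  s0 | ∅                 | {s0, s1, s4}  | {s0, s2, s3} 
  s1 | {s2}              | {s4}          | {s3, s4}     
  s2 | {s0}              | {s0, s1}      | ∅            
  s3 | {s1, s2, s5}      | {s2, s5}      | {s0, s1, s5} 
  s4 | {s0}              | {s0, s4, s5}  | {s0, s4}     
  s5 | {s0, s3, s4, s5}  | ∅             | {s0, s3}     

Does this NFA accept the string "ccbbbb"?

Yes

Start in {s0}.
Read 'c': {s0} → {s0, s2, s3}.
Read 'c': {s0, s2, s3} → {s0, s1, s2, s3, s5}.
Read 'b': {s0, s1, s2, s3, s5} → {s0, s1, s2, s4, s5}.
Read 'b': {s0, s1, s2, s4, s5} → {s0, s1, s4, s5}.
Read 'b': {s0, s1, s4, s5} → {s0, s1, s4, s5}.
Read 'b': {s0, s1, s4, s5} → {s0, s1, s4, s5}.
The final set {s0, s1, s4, s5} contains the accepting states s0, s5.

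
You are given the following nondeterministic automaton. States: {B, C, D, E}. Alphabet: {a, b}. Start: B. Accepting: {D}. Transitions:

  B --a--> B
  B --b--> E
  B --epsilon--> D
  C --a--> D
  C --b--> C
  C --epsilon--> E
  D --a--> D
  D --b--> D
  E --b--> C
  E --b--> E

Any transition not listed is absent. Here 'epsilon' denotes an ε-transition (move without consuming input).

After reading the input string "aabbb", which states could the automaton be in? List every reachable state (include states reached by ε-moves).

Start: ε-closure({B}) = {B, D}.
Read 'a': B→{B}, D→{D}; now {B, D}.
Read 'a': B→{B}, D→{D}; now {B, D}.
Read 'b': B→{E}, D→{D}; now {D, E}.
Read 'b': D→{D}, E→{C, E}; now {C, D, E}.
Read 'b': C→{C}, D→{D}, E→{C, E}; now {C, D, E}.

{C, D, E}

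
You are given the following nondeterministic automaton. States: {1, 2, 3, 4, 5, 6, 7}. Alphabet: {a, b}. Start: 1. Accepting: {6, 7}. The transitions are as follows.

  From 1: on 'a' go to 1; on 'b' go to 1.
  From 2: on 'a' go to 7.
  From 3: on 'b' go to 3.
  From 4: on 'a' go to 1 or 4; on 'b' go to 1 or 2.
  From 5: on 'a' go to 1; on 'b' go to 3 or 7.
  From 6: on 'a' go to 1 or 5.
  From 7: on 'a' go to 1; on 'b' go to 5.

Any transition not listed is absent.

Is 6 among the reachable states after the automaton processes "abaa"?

Start in {1}.
Read 'a': {1} → {1}.
Read 'b': {1} → {1}.
Read 'a': {1} → {1}.
Read 'a': {1} → {1}.
State 6 is not in {1}.

No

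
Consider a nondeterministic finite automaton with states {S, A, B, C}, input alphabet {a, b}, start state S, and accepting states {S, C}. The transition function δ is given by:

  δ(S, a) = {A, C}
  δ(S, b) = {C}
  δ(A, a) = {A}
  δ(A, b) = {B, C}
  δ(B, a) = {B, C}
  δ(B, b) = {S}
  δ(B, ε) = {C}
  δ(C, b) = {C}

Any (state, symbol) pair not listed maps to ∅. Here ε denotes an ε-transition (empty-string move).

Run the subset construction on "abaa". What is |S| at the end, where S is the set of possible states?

2

Start in {S}.
Read 'a': {S} → {A, C}.
Read 'b': {A, C} → {B, C}.
Read 'a': {B, C} → {B, C}.
Read 'a': {B, C} → {B, C}.
That set has 2 states.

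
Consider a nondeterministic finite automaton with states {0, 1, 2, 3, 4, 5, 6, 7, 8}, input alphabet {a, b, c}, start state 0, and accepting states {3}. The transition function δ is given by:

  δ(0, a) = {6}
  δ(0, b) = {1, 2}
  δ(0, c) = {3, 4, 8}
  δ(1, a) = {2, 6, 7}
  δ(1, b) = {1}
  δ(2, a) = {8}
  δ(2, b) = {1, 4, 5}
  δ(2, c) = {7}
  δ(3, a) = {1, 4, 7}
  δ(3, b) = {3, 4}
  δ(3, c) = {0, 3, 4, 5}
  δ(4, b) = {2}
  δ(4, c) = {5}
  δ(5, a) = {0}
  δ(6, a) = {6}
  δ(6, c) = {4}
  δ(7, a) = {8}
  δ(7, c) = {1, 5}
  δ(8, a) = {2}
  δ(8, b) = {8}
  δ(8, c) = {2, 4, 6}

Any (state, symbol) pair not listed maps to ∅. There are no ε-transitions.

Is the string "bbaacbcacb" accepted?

Start in {0}.
Read 'b': 0→{1, 2}; now {1, 2}.
Read 'b': 1→{1}, 2→{1, 4, 5}; now {1, 4, 5}.
Read 'a': 1→{2, 6, 7}, 4→∅, 5→{0}; now {0, 2, 6, 7}.
Read 'a': 0→{6}, 2→{8}, 6→{6}, 7→{8}; now {6, 8}.
Read 'c': 6→{4}, 8→{2, 4, 6}; now {2, 4, 6}.
Read 'b': 2→{1, 4, 5}, 4→{2}, 6→∅; now {1, 2, 4, 5}.
Read 'c': 1→∅, 2→{7}, 4→{5}, 5→∅; now {5, 7}.
Read 'a': 5→{0}, 7→{8}; now {0, 8}.
Read 'c': 0→{3, 4, 8}, 8→{2, 4, 6}; now {2, 3, 4, 6, 8}.
Read 'b': 2→{1, 4, 5}, 3→{3, 4}, 4→{2}, 6→∅, 8→{8}; now {1, 2, 3, 4, 5, 8}.
The final set {1, 2, 3, 4, 5, 8} contains the accepting state 3.

Yes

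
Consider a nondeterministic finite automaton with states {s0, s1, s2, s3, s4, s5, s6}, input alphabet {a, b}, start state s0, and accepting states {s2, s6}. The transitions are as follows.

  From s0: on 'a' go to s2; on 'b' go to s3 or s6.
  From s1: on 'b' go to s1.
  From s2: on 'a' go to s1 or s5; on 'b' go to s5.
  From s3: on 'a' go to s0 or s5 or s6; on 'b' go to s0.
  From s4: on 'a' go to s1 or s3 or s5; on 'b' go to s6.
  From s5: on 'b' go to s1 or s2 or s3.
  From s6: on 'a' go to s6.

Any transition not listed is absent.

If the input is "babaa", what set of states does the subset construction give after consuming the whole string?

{s2, s6}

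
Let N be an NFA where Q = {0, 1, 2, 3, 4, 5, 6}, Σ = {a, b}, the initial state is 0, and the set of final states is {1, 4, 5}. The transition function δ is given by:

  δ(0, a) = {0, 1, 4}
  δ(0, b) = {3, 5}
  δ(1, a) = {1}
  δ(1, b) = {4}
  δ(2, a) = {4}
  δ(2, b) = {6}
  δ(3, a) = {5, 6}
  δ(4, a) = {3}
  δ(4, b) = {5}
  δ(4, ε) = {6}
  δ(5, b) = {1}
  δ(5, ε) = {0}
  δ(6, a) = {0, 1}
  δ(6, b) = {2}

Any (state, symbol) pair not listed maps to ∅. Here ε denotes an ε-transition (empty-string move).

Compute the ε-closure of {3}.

{3}

Begin with {3}.
No ε-moves leave this set, so the closure equals the set itself.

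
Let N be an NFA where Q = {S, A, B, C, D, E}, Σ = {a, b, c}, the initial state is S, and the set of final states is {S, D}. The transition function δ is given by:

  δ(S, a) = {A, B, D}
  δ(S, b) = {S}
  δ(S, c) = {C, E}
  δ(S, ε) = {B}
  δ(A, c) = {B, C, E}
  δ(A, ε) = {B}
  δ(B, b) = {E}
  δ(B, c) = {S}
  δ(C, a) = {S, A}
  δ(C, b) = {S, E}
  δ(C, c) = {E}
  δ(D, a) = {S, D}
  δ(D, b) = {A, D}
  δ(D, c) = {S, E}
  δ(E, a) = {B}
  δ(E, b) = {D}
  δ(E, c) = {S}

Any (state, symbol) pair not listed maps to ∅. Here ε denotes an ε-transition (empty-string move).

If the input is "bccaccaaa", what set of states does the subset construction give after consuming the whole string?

{S, A, B, D}

Start: ε-closure({S}) = {S, B}.
Read 'b': S→{S}, B→{E}; union {S, E}; ε-closure = {S, B, E}.
Read 'c': S→{C, E}, B→{S}, E→{S}; union {S, C, E}; ε-closure = {S, B, C, E}.
Read 'c': S→{C, E}, B→{S}, C→{E}, E→{S}; union {S, C, E}; ε-closure = {S, B, C, E}.
Read 'a': S→{A, B, D}, B→∅, C→{S, A}, E→{B}; now {S, A, B, D}.
Read 'c': S→{C, E}, A→{B, C, E}, B→{S}, D→{S, E}; now {S, B, C, E}.
Read 'c': S→{C, E}, B→{S}, C→{E}, E→{S}; union {S, C, E}; ε-closure = {S, B, C, E}.
Read 'a': S→{A, B, D}, B→∅, C→{S, A}, E→{B}; now {S, A, B, D}.
Read 'a': S→{A, B, D}, A→∅, B→∅, D→{S, D}; now {S, A, B, D}.
Read 'a': S→{A, B, D}, A→∅, B→∅, D→{S, D}; now {S, A, B, D}.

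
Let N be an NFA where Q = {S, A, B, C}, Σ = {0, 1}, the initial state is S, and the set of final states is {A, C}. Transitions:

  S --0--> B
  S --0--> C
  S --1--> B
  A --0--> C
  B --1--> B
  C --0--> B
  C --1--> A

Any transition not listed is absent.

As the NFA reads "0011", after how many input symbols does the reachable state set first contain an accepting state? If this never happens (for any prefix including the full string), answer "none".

Start in {S}.
Read '0': {S} → {B, C}.
None of the earlier sets intersect F, but {B, C} does.

1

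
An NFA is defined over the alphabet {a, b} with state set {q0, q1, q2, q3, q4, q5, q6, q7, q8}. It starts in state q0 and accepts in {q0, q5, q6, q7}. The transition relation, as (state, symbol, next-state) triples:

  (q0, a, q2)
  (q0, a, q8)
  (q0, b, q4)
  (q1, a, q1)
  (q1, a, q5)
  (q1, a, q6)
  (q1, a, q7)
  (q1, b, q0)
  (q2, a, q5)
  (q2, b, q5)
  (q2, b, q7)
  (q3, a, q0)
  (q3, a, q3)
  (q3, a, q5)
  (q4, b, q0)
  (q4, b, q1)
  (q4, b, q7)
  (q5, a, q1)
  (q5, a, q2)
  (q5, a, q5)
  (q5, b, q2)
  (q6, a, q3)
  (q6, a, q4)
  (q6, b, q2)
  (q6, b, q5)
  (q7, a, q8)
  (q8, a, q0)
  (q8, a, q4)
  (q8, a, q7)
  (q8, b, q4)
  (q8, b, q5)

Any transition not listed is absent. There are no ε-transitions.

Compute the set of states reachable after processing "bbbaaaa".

{q0, q1, q2, q4, q5, q6, q7}

Start in {q0}.
Read 'b': q0→{q4}; now {q4}.
Read 'b': q4→{q0, q1, q7}; now {q0, q1, q7}.
Read 'b': q0→{q4}, q1→{q0}, q7→∅; now {q0, q4}.
Read 'a': q0→{q2, q8}, q4→∅; now {q2, q8}.
Read 'a': q2→{q5}, q8→{q0, q4, q7}; now {q0, q4, q5, q7}.
Read 'a': q0→{q2, q8}, q4→∅, q5→{q1, q2, q5}, q7→{q8}; now {q1, q2, q5, q8}.
Read 'a': q1→{q1, q5, q6, q7}, q2→{q5}, q5→{q1, q2, q5}, q8→{q0, q4, q7}; now {q0, q1, q2, q4, q5, q6, q7}.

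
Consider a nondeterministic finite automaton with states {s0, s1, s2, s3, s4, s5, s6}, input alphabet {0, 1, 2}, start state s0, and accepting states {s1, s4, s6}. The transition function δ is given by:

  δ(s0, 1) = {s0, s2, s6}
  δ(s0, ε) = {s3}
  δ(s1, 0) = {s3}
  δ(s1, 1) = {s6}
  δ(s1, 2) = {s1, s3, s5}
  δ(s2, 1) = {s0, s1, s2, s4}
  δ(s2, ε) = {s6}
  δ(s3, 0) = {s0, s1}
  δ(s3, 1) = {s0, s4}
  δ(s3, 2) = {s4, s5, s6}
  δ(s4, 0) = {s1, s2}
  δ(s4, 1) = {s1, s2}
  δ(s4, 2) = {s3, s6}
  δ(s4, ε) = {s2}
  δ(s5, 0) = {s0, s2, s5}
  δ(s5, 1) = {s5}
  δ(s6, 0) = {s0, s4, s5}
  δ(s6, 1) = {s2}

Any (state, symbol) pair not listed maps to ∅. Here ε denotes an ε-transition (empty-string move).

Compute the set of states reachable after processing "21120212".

Start: ε-closure({s0}) = {s0, s3}.
Read '2': {s0, s3} → {s2, s4, s5, s6}.
Read '1': {s2, s4, s5, s6} → {s0, s1, s2, s3, s4, s5, s6}.
Read '1': {s0, s1, s2, s3, s4, s5, s6} → {s0, s1, s2, s3, s4, s5, s6}.
Read '2': {s0, s1, s2, s3, s4, s5, s6} → {s1, s2, s3, s4, s5, s6}.
Read '0': {s1, s2, s3, s4, s5, s6} → {s0, s1, s2, s3, s4, s5, s6}.
Read '2': {s0, s1, s2, s3, s4, s5, s6} → {s1, s2, s3, s4, s5, s6}.
Read '1': {s1, s2, s3, s4, s5, s6} → {s0, s1, s2, s3, s4, s5, s6}.
Read '2': {s0, s1, s2, s3, s4, s5, s6} → {s1, s2, s3, s4, s5, s6}.

{s1, s2, s3, s4, s5, s6}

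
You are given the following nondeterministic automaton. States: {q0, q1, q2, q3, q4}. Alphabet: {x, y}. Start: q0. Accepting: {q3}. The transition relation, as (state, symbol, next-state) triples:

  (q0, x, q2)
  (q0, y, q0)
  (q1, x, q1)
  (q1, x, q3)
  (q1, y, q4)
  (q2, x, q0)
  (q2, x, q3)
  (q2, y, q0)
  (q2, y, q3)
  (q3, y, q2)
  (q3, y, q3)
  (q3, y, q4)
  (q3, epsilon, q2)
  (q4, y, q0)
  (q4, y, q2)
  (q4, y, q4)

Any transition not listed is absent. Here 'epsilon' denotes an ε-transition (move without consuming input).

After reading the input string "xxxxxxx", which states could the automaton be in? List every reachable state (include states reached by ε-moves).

{q0, q2, q3}

Start in {q0}.
Read 'x': q0→{q2}; now {q2}.
Read 'x': q2→{q0, q3}; union {q0, q3}; ε-closure = {q0, q2, q3}.
Read 'x': q0→{q2}, q2→{q0, q3}, q3→∅; now {q0, q2, q3}.
Read 'x': q0→{q2}, q2→{q0, q3}, q3→∅; now {q0, q2, q3}.
Read 'x': q0→{q2}, q2→{q0, q3}, q3→∅; now {q0, q2, q3}.
Read 'x': q0→{q2}, q2→{q0, q3}, q3→∅; now {q0, q2, q3}.
Read 'x': q0→{q2}, q2→{q0, q3}, q3→∅; now {q0, q2, q3}.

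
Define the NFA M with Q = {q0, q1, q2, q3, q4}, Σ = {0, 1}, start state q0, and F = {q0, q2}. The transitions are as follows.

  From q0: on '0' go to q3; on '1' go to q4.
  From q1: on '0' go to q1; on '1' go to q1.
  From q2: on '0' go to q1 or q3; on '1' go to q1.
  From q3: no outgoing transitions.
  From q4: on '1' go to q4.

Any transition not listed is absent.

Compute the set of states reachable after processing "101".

Start in {q0}.
Read '1': q0→{q4}; now {q4}.
Read '0': q4→∅; now ∅.
The set is empty and remains empty for the remaining 1 symbol.

∅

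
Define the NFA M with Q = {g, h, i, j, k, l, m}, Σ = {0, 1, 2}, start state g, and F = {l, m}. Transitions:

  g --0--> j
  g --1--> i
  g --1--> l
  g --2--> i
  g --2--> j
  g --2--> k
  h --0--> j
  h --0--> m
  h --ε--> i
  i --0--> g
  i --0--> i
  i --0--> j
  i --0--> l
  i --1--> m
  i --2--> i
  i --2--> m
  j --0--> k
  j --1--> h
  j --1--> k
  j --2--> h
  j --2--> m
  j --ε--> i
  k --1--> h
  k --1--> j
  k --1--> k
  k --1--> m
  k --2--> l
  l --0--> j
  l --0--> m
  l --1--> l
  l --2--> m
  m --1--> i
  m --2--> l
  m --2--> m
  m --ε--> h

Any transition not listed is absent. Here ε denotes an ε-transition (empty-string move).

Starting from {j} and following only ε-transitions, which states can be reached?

Begin with {j}.
ε-move j → i; add i.

{i, j}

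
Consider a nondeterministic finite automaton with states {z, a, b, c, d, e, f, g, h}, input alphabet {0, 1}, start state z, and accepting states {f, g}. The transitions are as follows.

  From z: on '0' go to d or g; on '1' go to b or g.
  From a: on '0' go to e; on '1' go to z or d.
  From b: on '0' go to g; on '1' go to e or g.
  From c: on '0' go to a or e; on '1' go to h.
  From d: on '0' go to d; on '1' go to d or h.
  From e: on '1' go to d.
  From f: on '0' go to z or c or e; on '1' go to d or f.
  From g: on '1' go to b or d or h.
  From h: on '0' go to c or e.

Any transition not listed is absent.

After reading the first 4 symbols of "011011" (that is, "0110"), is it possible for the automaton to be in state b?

No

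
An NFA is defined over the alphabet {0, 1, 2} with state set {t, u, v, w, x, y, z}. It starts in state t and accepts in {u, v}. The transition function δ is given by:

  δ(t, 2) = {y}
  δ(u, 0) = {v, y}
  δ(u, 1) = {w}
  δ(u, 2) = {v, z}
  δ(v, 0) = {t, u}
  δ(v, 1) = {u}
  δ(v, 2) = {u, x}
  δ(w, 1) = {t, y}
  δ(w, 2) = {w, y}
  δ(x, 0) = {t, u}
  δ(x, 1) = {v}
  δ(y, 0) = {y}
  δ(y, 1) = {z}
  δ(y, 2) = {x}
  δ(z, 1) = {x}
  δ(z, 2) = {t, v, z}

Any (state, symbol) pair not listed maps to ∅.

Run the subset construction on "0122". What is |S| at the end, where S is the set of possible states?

Start in {t}.
Read '0': {t} → ∅.
The set is empty and remains empty for the remaining 3 symbols.
That set has 0 states.

0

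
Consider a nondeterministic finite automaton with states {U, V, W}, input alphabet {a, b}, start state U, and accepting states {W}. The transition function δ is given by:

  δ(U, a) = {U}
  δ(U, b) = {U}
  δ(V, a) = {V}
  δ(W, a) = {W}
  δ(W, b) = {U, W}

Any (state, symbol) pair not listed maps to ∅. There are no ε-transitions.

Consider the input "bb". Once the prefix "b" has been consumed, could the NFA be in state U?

Yes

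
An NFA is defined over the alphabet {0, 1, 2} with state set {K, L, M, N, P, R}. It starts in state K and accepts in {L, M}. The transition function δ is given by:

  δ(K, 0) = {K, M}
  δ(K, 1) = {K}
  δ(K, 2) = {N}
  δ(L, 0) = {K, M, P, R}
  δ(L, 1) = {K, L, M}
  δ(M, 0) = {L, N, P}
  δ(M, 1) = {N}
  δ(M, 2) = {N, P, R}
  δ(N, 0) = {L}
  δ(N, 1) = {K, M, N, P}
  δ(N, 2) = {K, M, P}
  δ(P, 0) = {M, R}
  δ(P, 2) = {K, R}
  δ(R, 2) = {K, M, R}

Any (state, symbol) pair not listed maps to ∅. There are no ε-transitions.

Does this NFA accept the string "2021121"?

Start in {K}.
Read '2': {K} → {N}.
Read '0': {N} → {L}.
Read '2': {L} → ∅.
The set is empty and remains empty for the remaining 4 symbols.
The final set ∅ contains no accepting state.

No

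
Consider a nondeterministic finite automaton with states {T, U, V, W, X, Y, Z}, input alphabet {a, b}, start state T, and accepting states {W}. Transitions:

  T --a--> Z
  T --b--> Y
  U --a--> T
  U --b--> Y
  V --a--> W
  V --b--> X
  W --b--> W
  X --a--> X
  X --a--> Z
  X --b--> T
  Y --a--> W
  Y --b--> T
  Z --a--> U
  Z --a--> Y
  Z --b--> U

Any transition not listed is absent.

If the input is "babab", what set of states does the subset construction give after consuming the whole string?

∅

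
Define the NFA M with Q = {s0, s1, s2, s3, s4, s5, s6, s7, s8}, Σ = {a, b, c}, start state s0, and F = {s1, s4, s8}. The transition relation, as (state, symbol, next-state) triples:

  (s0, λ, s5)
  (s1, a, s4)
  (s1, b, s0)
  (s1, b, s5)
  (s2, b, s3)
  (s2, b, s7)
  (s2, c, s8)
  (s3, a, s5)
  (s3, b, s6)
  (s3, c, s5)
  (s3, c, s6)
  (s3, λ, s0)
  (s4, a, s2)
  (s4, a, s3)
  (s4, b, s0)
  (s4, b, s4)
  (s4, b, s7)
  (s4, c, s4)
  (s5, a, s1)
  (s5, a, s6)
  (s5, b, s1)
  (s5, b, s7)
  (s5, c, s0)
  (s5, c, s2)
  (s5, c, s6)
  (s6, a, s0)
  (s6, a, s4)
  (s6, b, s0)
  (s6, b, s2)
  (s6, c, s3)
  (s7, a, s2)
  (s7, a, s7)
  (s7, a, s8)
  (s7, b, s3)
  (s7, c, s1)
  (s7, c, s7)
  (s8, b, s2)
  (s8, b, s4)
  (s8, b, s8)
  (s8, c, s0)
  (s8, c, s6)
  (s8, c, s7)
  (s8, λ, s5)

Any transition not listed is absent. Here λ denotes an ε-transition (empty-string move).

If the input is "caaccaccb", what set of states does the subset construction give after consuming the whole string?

{s0, s1, s2, s3, s4, s5, s6, s7, s8}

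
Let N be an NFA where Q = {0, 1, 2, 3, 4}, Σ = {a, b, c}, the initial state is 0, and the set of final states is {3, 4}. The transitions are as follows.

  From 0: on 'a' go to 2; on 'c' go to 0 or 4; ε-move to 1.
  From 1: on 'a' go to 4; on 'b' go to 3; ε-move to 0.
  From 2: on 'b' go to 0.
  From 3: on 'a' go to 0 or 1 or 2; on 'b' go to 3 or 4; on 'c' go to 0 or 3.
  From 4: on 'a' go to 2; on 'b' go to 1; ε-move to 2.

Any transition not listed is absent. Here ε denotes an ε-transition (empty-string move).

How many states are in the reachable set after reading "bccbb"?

5

Start: ε-closure({0}) = {0, 1}.
Read 'b': 0→∅, 1→{3}; now {3}.
Read 'c': 3→{0, 3}; union {0, 3}; ε-closure = {0, 1, 3}.
Read 'c': 0→{0, 4}, 1→∅, 3→{0, 3}; union {0, 3, 4}; ε-closure = {0, 1, 2, 3, 4}.
Read 'b': 0→∅, 1→{3}, 2→{0}, 3→{3, 4}, 4→{1}; union {0, 1, 3, 4}; ε-closure = {0, 1, 2, 3, 4}.
Read 'b': 0→∅, 1→{3}, 2→{0}, 3→{3, 4}, 4→{1}; union {0, 1, 3, 4}; ε-closure = {0, 1, 2, 3, 4}.
That set has 5 states.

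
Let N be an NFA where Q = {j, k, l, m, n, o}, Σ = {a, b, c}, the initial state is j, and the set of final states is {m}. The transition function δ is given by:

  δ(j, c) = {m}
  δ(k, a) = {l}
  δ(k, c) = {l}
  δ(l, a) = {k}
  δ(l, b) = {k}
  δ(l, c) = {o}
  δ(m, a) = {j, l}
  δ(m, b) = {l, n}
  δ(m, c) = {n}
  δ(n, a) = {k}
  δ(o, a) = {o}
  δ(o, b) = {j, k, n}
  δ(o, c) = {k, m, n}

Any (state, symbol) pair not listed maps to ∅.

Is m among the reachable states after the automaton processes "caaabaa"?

Start in {j}.
Read 'c': j→{m}; now {m}.
Read 'a': m→{j, l}; now {j, l}.
Read 'a': j→∅, l→{k}; now {k}.
Read 'a': k→{l}; now {l}.
Read 'b': l→{k}; now {k}.
Read 'a': k→{l}; now {l}.
Read 'a': l→{k}; now {k}.
State m is not in {k}.

No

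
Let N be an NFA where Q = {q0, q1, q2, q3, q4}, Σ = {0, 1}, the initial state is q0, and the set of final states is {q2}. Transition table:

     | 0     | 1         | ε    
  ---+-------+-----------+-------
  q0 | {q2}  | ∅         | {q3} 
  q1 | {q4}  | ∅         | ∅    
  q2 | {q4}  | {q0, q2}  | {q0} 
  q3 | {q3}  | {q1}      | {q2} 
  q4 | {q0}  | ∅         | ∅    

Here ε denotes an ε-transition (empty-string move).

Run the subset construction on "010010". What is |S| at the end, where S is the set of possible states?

4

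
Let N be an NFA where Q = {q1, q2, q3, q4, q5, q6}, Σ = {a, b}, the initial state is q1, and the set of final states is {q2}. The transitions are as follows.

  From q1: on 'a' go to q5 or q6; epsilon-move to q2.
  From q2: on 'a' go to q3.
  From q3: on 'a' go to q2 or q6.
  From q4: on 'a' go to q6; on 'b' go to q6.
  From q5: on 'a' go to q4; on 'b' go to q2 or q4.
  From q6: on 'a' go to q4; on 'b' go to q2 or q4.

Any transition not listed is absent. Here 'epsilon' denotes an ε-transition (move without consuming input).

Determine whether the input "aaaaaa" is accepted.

Yes

Start: ε-closure({q1}) = {q1, q2}.
Read 'a': q1→{q5, q6}, q2→{q3}; now {q3, q5, q6}.
Read 'a': q3→{q2, q6}, q5→{q4}, q6→{q4}; now {q2, q4, q6}.
Read 'a': q2→{q3}, q4→{q6}, q6→{q4}; now {q3, q4, q6}.
Read 'a': q3→{q2, q6}, q4→{q6}, q6→{q4}; now {q2, q4, q6}.
Read 'a': q2→{q3}, q4→{q6}, q6→{q4}; now {q3, q4, q6}.
Read 'a': q3→{q2, q6}, q4→{q6}, q6→{q4}; now {q2, q4, q6}.
The final set {q2, q4, q6} contains the accepting state q2.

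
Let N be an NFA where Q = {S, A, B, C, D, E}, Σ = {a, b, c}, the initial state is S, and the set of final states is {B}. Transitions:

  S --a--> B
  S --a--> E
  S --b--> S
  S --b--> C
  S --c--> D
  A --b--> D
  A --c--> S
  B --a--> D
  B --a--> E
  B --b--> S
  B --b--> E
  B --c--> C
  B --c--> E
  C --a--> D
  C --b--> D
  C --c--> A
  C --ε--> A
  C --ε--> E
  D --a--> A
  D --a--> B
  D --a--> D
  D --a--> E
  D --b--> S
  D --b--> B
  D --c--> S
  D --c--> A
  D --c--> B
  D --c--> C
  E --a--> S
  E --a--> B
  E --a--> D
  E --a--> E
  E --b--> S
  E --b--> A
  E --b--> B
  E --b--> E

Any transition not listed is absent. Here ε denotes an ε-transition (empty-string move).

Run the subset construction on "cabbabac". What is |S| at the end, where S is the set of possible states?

Start in {S}.
Read 'c': {S} → {D}.
Read 'a': {D} → {A, B, D, E}.
Read 'b': {A, B, D, E} → {S, A, B, D, E}.
Read 'b': {S, A, B, D, E} → {S, A, B, C, D, E}.
Read 'a': {S, A, B, C, D, E} → {S, A, B, D, E}.
Read 'b': {S, A, B, D, E} → {S, A, B, C, D, E}.
Read 'a': {S, A, B, C, D, E} → {S, A, B, D, E}.
Read 'c': {S, A, B, D, E} → {S, A, B, C, D, E}.
That set has 6 states.

6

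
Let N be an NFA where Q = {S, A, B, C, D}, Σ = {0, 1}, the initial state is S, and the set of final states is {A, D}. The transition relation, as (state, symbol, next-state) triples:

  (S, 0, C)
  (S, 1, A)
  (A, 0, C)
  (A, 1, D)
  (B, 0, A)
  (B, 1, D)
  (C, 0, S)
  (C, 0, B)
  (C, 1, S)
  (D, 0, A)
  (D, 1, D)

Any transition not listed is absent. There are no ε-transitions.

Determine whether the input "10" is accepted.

No

Start in {S}.
Read '1': {S} → {A}.
Read '0': {A} → {C}.
The final set {C} contains no accepting state.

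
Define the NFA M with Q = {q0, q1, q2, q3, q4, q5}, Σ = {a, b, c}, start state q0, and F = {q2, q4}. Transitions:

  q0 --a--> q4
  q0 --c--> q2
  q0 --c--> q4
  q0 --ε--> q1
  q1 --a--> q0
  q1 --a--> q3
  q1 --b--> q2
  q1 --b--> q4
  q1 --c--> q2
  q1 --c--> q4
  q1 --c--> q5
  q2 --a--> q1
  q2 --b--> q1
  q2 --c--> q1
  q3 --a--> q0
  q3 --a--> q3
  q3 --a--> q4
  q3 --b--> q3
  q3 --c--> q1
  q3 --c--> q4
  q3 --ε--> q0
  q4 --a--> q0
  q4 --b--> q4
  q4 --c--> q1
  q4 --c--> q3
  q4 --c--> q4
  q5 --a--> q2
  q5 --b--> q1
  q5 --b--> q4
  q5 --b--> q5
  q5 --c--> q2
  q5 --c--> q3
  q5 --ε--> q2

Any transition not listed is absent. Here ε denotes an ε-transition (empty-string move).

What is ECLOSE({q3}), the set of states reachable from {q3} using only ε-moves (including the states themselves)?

Begin with {q3}.
ε-move q3 → q0; add q0.
ε-move q0 → q1; add q1.

{q0, q1, q3}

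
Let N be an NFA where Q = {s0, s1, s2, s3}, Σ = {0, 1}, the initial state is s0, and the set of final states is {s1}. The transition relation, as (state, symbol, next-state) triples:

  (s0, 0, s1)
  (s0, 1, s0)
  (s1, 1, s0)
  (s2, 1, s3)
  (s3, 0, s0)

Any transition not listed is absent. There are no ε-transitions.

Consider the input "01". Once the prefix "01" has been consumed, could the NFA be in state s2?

Start in {s0}.
Read '0': s0→{s1}; now {s1}.
Read '1': s1→{s0}; now {s0}.
State s2 is not in {s0}.

No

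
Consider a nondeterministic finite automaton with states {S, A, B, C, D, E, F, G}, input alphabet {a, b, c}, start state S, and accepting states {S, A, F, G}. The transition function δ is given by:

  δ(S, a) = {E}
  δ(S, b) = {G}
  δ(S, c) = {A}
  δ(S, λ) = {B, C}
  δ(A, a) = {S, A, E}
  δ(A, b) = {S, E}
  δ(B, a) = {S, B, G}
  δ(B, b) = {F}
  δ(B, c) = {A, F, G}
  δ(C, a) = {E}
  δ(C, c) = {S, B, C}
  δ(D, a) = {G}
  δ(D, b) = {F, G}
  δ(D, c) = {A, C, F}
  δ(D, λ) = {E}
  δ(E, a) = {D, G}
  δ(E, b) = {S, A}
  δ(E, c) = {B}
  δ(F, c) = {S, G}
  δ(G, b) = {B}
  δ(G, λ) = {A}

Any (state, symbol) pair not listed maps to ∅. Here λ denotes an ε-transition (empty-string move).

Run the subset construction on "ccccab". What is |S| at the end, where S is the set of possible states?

Start: ε-closure({S}) = {S, B, C}.
Read 'c': S→{A}, B→{A, F, G}, C→{S, B, C}; now {S, A, B, C, F, G}.
Read 'c': S→{A}, A→∅, B→{A, F, G}, C→{S, B, C}, F→{S, G}, G→∅; now {S, A, B, C, F, G}.
Read 'c': S→{A}, A→∅, B→{A, F, G}, C→{S, B, C}, F→{S, G}, G→∅; now {S, A, B, C, F, G}.
Read 'c': S→{A}, A→∅, B→{A, F, G}, C→{S, B, C}, F→{S, G}, G→∅; now {S, A, B, C, F, G}.
Read 'a': S→{E}, A→{S, A, E}, B→{S, B, G}, C→{E}, F→∅, G→∅; union {S, A, B, E, G}; ε-closure = {S, A, B, C, E, G}.
Read 'b': S→{G}, A→{S, E}, B→{F}, C→∅, E→{S, A}, G→{B}; union {S, A, B, E, F, G}; ε-closure = {S, A, B, C, E, F, G}.
That set has 7 states.

7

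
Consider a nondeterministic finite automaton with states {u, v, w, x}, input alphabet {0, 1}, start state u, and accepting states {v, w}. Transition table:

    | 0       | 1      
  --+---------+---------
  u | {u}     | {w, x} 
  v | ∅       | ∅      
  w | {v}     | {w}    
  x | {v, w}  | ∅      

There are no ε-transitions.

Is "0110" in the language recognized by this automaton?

Yes

Start in {u}.
Read '0': u→{u}; now {u}.
Read '1': u→{w, x}; now {w, x}.
Read '1': w→{w}, x→∅; now {w}.
Read '0': w→{v}; now {v}.
The final set {v} contains the accepting state v.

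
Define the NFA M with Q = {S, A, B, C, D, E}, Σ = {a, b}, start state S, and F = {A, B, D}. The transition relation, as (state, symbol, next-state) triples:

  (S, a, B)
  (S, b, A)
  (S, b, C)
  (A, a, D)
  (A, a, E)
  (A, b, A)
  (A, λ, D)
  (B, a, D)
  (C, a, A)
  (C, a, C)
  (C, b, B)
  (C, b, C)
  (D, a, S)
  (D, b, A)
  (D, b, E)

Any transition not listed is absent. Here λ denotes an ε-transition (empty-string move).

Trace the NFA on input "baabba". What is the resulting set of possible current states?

{S, A, C, D, E}

Start in {S}.
Read 'b': S→{A, C}; union {A, C}; ε-closure = {A, C, D}.
Read 'a': A→{D, E}, C→{A, C}, D→{S}; now {S, A, C, D, E}.
Read 'a': S→{B}, A→{D, E}, C→{A, C}, D→{S}, E→∅; now {S, A, B, C, D, E}.
Read 'b': S→{A, C}, A→{A}, B→∅, C→{B, C}, D→{A, E}, E→∅; union {A, B, C, E}; ε-closure = {A, B, C, D, E}.
Read 'b': A→{A}, B→∅, C→{B, C}, D→{A, E}, E→∅; union {A, B, C, E}; ε-closure = {A, B, C, D, E}.
Read 'a': A→{D, E}, B→{D}, C→{A, C}, D→{S}, E→∅; now {S, A, C, D, E}.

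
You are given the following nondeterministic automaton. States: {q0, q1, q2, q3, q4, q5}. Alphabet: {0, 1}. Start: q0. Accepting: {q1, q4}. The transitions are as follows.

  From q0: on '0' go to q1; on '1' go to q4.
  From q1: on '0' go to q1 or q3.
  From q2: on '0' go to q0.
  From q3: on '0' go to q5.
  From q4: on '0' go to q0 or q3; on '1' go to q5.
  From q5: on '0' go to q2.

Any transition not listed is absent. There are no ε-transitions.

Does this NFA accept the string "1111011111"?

Start in {q0}.
Read '1': q0→{q4}; now {q4}.
Read '1': q4→{q5}; now {q5}.
Read '1': q5→∅; now ∅.
The set is empty and remains empty for the remaining 7 symbols.
The final set ∅ contains no accepting state.

No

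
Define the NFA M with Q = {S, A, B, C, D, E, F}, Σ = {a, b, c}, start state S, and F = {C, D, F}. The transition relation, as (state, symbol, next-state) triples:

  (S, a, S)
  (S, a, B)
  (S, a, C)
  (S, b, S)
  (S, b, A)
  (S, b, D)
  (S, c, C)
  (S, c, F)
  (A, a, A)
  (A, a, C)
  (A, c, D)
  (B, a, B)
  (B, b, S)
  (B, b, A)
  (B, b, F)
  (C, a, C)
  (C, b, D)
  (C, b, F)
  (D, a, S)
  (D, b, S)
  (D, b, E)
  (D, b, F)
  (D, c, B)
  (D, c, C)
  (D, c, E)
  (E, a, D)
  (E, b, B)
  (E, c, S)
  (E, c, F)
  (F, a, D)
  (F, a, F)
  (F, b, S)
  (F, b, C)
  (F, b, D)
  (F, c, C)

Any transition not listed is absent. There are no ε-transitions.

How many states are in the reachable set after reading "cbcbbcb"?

Start in {S}.
Read 'c': {S} → {C, F}.
Read 'b': {C, F} → {S, C, D, F}.
Read 'c': {S, C, D, F} → {B, C, E, F}.
Read 'b': {B, C, E, F} → {S, A, B, C, D, F}.
Read 'b': {S, A, B, C, D, F} → {S, A, C, D, E, F}.
Read 'c': {S, A, C, D, E, F} → {S, B, C, D, E, F}.
Read 'b': {S, B, C, D, E, F} → {S, A, B, C, D, E, F}.
That set has 7 states.

7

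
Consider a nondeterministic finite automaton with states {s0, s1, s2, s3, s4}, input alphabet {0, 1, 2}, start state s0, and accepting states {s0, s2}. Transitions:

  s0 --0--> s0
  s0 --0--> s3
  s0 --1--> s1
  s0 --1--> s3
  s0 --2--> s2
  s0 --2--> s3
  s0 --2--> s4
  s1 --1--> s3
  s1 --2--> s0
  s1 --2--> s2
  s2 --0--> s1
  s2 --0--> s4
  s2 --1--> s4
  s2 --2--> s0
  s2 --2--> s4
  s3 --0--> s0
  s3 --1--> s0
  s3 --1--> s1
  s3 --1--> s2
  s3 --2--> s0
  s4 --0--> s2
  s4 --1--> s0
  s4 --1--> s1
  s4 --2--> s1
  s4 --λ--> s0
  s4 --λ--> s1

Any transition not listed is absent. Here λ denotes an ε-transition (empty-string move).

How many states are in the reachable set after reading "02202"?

5

Start in {s0}.
Read '0': {s0} → {s0, s3}.
Read '2': {s0, s3} → {s0, s1, s2, s3, s4}.
Read '2': {s0, s1, s2, s3, s4} → {s0, s1, s2, s3, s4}.
Read '0': {s0, s1, s2, s3, s4} → {s0, s1, s2, s3, s4}.
Read '2': {s0, s1, s2, s3, s4} → {s0, s1, s2, s3, s4}.
That set has 5 states.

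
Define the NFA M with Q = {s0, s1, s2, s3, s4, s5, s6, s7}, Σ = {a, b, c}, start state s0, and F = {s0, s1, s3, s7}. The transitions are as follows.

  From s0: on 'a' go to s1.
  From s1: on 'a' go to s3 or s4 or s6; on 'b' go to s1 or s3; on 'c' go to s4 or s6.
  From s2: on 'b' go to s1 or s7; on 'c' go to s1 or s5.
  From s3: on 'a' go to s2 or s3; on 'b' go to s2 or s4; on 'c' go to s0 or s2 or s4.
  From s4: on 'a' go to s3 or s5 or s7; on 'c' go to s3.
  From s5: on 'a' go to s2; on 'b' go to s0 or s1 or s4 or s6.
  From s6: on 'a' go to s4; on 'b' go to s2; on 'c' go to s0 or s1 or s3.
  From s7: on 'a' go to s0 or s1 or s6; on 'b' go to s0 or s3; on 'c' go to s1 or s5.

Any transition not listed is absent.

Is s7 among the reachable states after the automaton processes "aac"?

No

Start in {s0}.
Read 'a': s0→{s1}; now {s1}.
Read 'a': s1→{s3, s4, s6}; now {s3, s4, s6}.
Read 'c': s3→{s0, s2, s4}, s4→{s3}, s6→{s0, s1, s3}; now {s0, s1, s2, s3, s4}.
State s7 is not in {s0, s1, s2, s3, s4}.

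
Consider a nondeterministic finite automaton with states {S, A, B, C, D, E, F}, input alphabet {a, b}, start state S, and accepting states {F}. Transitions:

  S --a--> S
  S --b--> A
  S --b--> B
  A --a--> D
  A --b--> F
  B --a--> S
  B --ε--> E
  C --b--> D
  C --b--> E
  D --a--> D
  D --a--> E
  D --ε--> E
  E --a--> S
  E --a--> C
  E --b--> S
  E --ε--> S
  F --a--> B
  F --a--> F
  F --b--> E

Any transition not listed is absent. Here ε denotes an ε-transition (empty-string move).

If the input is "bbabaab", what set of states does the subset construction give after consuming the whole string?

{S, A, B, D, E}

Start in {S}.
Read 'b': {S} → {S, A, B, E}.
Read 'b': {S, A, B, E} → {S, A, B, E, F}.
Read 'a': {S, A, B, E, F} → {S, B, C, D, E, F}.
Read 'b': {S, B, C, D, E, F} → {S, A, B, D, E}.
Read 'a': {S, A, B, D, E} → {S, C, D, E}.
Read 'a': {S, C, D, E} → {S, C, D, E}.
Read 'b': {S, C, D, E} → {S, A, B, D, E}.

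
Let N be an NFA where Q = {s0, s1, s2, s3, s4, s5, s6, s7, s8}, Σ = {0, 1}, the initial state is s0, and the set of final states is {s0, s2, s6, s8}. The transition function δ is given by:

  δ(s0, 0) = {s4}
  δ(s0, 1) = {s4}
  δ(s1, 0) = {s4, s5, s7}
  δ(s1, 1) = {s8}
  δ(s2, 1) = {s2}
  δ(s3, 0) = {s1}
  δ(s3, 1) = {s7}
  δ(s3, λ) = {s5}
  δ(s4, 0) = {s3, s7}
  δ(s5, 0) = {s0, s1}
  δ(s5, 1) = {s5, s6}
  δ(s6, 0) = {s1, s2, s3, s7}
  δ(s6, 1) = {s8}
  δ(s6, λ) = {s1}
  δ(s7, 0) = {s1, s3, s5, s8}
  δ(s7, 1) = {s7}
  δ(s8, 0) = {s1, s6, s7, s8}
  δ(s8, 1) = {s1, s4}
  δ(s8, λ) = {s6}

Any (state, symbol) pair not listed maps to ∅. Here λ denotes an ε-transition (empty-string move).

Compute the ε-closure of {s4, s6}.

{s1, s4, s6}

Begin with {s4, s6}.
ε-move s6 → s1; add s1.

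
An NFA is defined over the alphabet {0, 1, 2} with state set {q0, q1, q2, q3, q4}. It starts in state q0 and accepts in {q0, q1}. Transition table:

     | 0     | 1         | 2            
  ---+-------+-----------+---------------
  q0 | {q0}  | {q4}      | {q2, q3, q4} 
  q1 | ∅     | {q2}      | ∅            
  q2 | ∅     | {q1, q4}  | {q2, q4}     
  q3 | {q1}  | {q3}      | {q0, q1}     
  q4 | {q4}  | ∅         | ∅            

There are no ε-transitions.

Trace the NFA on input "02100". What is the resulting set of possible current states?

Start in {q0}.
Read '0': q0→{q0}; now {q0}.
Read '2': q0→{q2, q3, q4}; now {q2, q3, q4}.
Read '1': q2→{q1, q4}, q3→{q3}, q4→∅; now {q1, q3, q4}.
Read '0': q1→∅, q3→{q1}, q4→{q4}; now {q1, q4}.
Read '0': q1→∅, q4→{q4}; now {q4}.

{q4}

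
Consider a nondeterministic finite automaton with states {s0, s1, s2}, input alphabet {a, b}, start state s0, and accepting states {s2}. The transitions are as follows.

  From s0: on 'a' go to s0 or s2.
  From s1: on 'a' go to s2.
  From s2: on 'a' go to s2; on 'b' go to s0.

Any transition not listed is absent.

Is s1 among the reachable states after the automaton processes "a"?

No

Start in {s0}.
Read 'a': s0→{s0, s2}; now {s0, s2}.
State s1 is not in {s0, s2}.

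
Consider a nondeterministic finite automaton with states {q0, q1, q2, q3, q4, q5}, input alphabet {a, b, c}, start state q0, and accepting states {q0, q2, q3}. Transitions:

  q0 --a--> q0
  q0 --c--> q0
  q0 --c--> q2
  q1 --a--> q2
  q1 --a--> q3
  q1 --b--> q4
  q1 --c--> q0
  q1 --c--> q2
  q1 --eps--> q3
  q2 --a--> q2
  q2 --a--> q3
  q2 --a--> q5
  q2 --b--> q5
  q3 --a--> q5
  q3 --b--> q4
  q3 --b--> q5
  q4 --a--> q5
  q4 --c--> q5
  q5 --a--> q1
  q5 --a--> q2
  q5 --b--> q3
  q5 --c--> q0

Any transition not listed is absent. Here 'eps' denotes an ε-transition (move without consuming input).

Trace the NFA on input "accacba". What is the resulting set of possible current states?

{q1, q2, q3}

Start in {q0}.
Read 'a': q0→{q0}; now {q0}.
Read 'c': q0→{q0, q2}; now {q0, q2}.
Read 'c': q0→{q0, q2}, q2→∅; now {q0, q2}.
Read 'a': q0→{q0}, q2→{q2, q3, q5}; now {q0, q2, q3, q5}.
Read 'c': q0→{q0, q2}, q2→∅, q3→∅, q5→{q0}; now {q0, q2}.
Read 'b': q0→∅, q2→{q5}; now {q5}.
Read 'a': q5→{q1, q2}; union {q1, q2}; ε-closure = {q1, q2, q3}.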